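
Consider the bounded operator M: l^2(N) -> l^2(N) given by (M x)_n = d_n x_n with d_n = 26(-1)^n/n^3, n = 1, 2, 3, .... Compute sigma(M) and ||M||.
sigma(M) = {26(-1)^n/n^3 : n ≥ 1} ∪ {0}; ||M|| = 26

A bounded diagonal operator on l^2 with diagonal entries d_n has spectrum equal to the closure of {d_n : n ≥ 1}: every d_n is an eigenvalue (with eigenvector e_n), so {d_n} ⊂ sigma(M); the spectrum is closed, so its closure is too; and for lambda not in the closure, (M - lambda I) has bounded inverse (the diagonal entries 1/(d_n - lambda) are bounded). For our sequence d_n = 26(-1)^n/n^3, n = 1, 2, 3, ...:
  - {d_n} = {26(-1)^n/n^3 : n ≥ 1}; the only limit point is 0
  - closure = {26(-1)^n/n^3 : n ≥ 1} ∪ {0}
For the norm: a diagonal operator has ||M|| = sup_n |d_n|. Here |d_n| = 26/n^3 is decreasing, so sup_n |d_n| = |d_1| = 26. So ||M|| = 26.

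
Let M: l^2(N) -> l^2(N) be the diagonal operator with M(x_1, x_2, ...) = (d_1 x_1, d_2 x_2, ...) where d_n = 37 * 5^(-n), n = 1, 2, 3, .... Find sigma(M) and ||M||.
sigma(M) = {37 * 5^(-n) : n ≥ 1} ∪ {0}; ||M|| = 37/5

A bounded diagonal operator on l^2 with diagonal entries d_n has spectrum equal to the closure of {d_n : n ≥ 1}: every d_n is an eigenvalue (with eigenvector e_n), so {d_n} ⊂ sigma(M); the spectrum is closed, so its closure is too; and for lambda not in the closure, (M - lambda I) has bounded inverse (the diagonal entries 1/(d_n - lambda) are bounded). For our sequence d_n = 37 * 5^(-n), n = 1, 2, 3, ...:
  - {d_n} = {37 * 5^(-n) : n ≥ 1}; the only limit point is 0
  - closure = {37 * 5^(-n) : n ≥ 1} ∪ {0}
For the norm: a diagonal operator has ||M|| = sup_n |d_n|. Here d_n = 37 * 5^(-n) is positive and decreasing, so sup_n |d_n| = d_1 = 37/5. So ||M|| = 37/5.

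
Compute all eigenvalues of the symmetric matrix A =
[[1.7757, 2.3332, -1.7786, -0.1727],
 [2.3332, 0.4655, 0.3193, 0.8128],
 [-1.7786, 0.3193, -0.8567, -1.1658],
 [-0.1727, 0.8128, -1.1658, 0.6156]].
sigma(A) ≈ {-3, 0, 1, 4}

A is real symmetric, so its spectrum consists of real eigenvalues. Expanding the characteristic polynomial of the displayed matrix gives
  det(λ I - A) = p(λ) = λ^4 + (-2)λ^3 + (-11)λ^2 + (12)λ + (0).
Solving p(λ) = 0 yields eigenvalues ≈ -3, 0, 1, 4. (A is shown rounded to 4 decimals, so these recover the underlying integer eigenvalues to within that precision.)
Verification: the trace of A = 2 equals the sum of eigenvalues 2, and det(A) ≈ 0.0002 matches the eigenvalue product 0.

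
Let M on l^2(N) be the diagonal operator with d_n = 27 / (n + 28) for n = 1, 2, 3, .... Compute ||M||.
||M|| = 27/29 (attained at n = 1)

For M diagonal, ||M|| = sup_n |d_n| = sup_n 27/(n + 28). This is positive and strictly decreasing in n, so the supremum is attained at n = 1: d_1 = 27/(1 + 28) = 27/29. Hence ||M|| = 27/29.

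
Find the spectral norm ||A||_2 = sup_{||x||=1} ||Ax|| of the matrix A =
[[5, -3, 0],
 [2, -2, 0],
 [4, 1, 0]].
||A||_2 = sqrt((59 + sqrt(1861))/2) ≈ 7.1463 (= sqrt(largest eigenvalue of A^T A))

||A||_2 = sigma_max(A) = sqrt(lambda_max(A^T A)). Form the symmetric matrix M = A^T A =
[[45, -15, 0],
 [-15, 14, 0],
 [0, 0, 0]].
Its characteristic polynomial (trace, sum of principal 2x2 minors, determinant of M give the coefficients) is
  p(λ) = det(λ I - M) = λ^3 - 59λ^2 + 405λ.
The constant term is 0, so λ = 0 is a root. Dividing out λ leaves p(λ) = λ(λ^2 - 59λ + 405). For λ^2 - 59λ + 405 the discriminant is 1861. It is nonnegative but not a perfect square, so the roots are real and irrational: λ = (59 ± sqrt(1861))/2 ≈ 51.0697, 7.9303.
So the eigenvalues of A^T A are ≈ 0, 7.9303, 51.0697 (all ≥ 0, as they must be for A^T A). The largest is λ_max = (59 + sqrt(1861))/2 ≈ 51.0697, hence ||A||_2 = sqrt(λ_max) = sqrt((59 + sqrt(1861))/2) ≈ 7.1463.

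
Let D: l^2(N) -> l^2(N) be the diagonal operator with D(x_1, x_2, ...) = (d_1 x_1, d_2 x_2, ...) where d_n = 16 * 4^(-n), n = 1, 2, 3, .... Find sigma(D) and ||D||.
sigma(D) = {16 * 4^(-n) : n ≥ 1} ∪ {0}; ||D|| = 4

A bounded diagonal operator on l^2 with diagonal entries d_n has spectrum equal to the closure of {d_n : n ≥ 1}: every d_n is an eigenvalue (with eigenvector e_n), so {d_n} ⊂ sigma(D); the spectrum is closed, so its closure is too; and for lambda not in the closure, (D - lambda I) has bounded inverse (the diagonal entries 1/(d_n - lambda) are bounded). For our sequence d_n = 16 * 4^(-n), n = 1, 2, 3, ...:
  - {d_n} = {16 * 4^(-n) : n ≥ 1}; the only limit point is 0
  - closure = {16 * 4^(-n) : n ≥ 1} ∪ {0}
For the norm: a diagonal operator has ||D|| = sup_n |d_n|. Here d_n = 16 * 4^(-n) is positive and decreasing, so sup_n |d_n| = d_1 = 16/4 = 4. So ||D|| = 4.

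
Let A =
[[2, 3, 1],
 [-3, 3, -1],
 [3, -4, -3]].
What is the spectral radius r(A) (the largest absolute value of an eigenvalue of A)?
r(A) ≈ 3.922

The eigenvalues of A are the roots of its characteristic polynomial. With M = A (coefficients from the trace, the sum of principal 2x2 minors, and det A):
  p(λ) = det(λ I - M) = λ^3 - 2λ^2 - 7λ + 59.
No integer candidate from the rational root theorem (±divisors of 59) is a root, so the roots are irrational. The cubic discriminant is Δ = -75663 < 0, so there is one real root and a complex-conjugate pair. p(-4) = -9 and p(-3) = 35 have opposite signs, so a root lies in (-4, -3); Newton's method refines it to λ ≈ -3.8355. Dividing out (λ - (-3.8355)) leaves approximately λ^2 - 5.8355λ + 15.3824. For λ^2 - 5.8355λ + 15.3824 the discriminant is -27.4763. It is negative, so the remaining roots are the complex-conjugate pair λ ≈ 2.9178 ± 2.6209i. Their product equals the constant term, so |λ|^2 ≈ 15.3824 and |λ| ≈ 3.922.
Thus the eigenvalues (to 4 decimals) are -3.8355 (modulus 3.8355); 2.9178 ± 2.6209i (modulus 3.922). The spectral radius is the largest modulus: r(A) ≈ 3.922. (Cross-check: r(A) ≤ ||A||_2 ≈ 6.9412; equality holds whenever A is normal, though it can also hold for some non-normal A.)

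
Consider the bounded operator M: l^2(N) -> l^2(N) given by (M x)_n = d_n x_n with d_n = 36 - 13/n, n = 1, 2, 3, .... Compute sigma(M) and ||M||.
sigma(M) = {36 - 13/n : n ≥ 1} ∪ {36}; ||M|| = 36

A bounded diagonal operator on l^2 with diagonal entries d_n has spectrum equal to the closure of {d_n : n ≥ 1}: every d_n is an eigenvalue (with eigenvector e_n), so {d_n} ⊂ sigma(M); the spectrum is closed, so its closure is too; and for lambda not in the closure, (M - lambda I) has bounded inverse (the diagonal entries 1/(d_n - lambda) are bounded). For our sequence d_n = 36 - 13/n, n = 1, 2, 3, ...:
  - {d_n} = {36 - 13/n : n ≥ 1}; the only limit point is 36
  - closure = {36 - 13/n : n ≥ 1} ∪ {36}
For the norm: a diagonal operator has ||M|| = sup_n |d_n|. Here d_n = 36 - 13/n increases monotonically from d_1 = 23 toward 36, with all terms in [23, 36); so sup_n |d_n| = 36 (the supremum is the limit, not attained). So ||M|| = 36.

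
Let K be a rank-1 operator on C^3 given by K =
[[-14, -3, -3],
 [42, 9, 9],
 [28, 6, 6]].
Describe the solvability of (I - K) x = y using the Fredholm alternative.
(I - K) is singular (det(I - K) = 0, i.e. 1 ∈ sigma(K)). (I - K) x = y is solvable iff y ⊥ ker((I - K)^*) = span{(-14, -3, -3)}, i.e. iff -14y_1 - 3y_2 - 3y_3 = 0. When solvable, the solutions are x = y + c·(1, -3, -2), c arbitrary (ker(I - K) = span{(1, -3, -2)}, dimension 1).

K has rank 1, so it is an outer product K = u v^T: every row of K is a multiple of one row vector. Reading off the entries, u = (1, -3, -2) and v = (-14, -3, -3) (row i of K equals u_i·v^T). A rank-one matrix u v^T satisfies K u = u (v·u) and kills the (2)-dimensional subspace v^⊥, so its characteristic polynomial is lambda^2 (lambda - v·u) with v·u = tr K = 1. Hence the eigenvalues of I - K are 1 (multiplicity 2) and 1 - (1) = 0, so det(I - K) = 0. (Direct check: I - K =
[[15, 3, 3],
 [-42, -8, -9],
 [-28, -6, -5]]
has determinant 0.) So 1 is an eigenvalue of K and (I - K) is not invertible. The finite-dimensional Fredholm alternative says: either (I - K) is invertible, or ker(I - K) ≠ {0} and then range(I - K) = ker((I - K)^*)^⊥, with dim ker(I - K) = dim ker((I - K)^*). We are in the second case, so we need both kernels. Kernel of I - K: (I - K) u = u - u (v·u) = u - u = 0, so ker(I - K) = span{u} = span{(1, -3, -2)} (it is exactly 1-dimensional because rank(I - K) = 2). Kernel of the adjoint: K is real, so (I - K)^* = I - K^T = I - v u^T, and (I - v u^T) v = v - v (u·v) = 0; hence ker((I - K)^*) = span{v} = span{(-14, -3, -3)}. Therefore (I - K) x = y is solvable iff <y, v> = 0, i.e. iff -14y_1 - 3y_2 - 3y_3 = 0. When this holds, K y = u (v·y) = 0, so (I - K) y = y and x = y is a particular solution; the full solution set is the line x = y + c·u = y + c·(1, -3, -2), c ∈ C.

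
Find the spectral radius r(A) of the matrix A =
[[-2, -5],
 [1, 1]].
r(A) = sqrt(3) ≈ 1.7321

The eigenvalues of A are the roots of its characteristic polynomial. With M = A (coefficients from the trace and determinant):
  p(λ) = det(λ I - M) = λ^2 + λ + 3.
For λ^2 + λ + 3 the discriminant is -11. It is negative, so the roots are the complex-conjugate pair λ = -1/2 ± (sqrt(11)/2) i ≈ -0.5 ± 1.6583i. For a conjugate pair the product of the roots equals the constant term, so |λ|^2 = 3 and |λ| = sqrt(3) ≈ 1.7321.
Thus the eigenvalues (to 4 decimals) are -0.5 ± 1.6583i (modulus 1.7321). The spectral radius is the largest modulus: r(A) = sqrt(3) ≈ 1.7321. (Cross-check: r(A) ≤ ||A||_2 ≈ 5.5414; equality holds whenever A is normal, though it can also hold for some non-normal A.)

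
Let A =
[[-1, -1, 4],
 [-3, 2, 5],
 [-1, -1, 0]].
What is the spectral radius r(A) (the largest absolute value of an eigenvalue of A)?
r(A) ≈ 2.809

The eigenvalues of A are the roots of its characteristic polynomial. With M = A (coefficients from the trace, the sum of principal 2x2 minors, and det A):
  p(λ) = det(λ I - M) = λ^3 - λ^2 + 4λ - 20.
No integer candidate from the rational root theorem (±divisors of 20) is a root, so the roots are irrational. The cubic discriminant is Δ = -9680 < 0, so there is one real root and a complex-conjugate pair. p(2) = -8 and p(3) = 10 have opposite signs, so a root lies in (2, 3); Newton's method refines it to λ ≈ 2.5348. Dividing out (λ - (2.5348)) leaves approximately λ^2 + 1.5348λ + 7.8903. For λ^2 + 1.5348λ + 7.8903 the discriminant is -29.2056. It is negative, so the remaining roots are the complex-conjugate pair λ ≈ -0.7674 ± 2.7021i. Their product equals the constant term, so |λ|^2 ≈ 7.8903 and |λ| ≈ 2.809.
Thus the eigenvalues (to 4 decimals) are 2.5348 (modulus 2.5348); -0.7674 ± 2.7021i (modulus 2.809). The spectral radius is the largest modulus: r(A) ≈ 2.809. (Cross-check: r(A) ≤ ||A||_2 ≈ 7.1648; equality holds whenever A is normal, though it can also hold for some non-normal A.)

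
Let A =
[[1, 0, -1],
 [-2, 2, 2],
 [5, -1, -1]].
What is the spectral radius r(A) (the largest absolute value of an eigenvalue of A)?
r(A) ≈ 2.2954

The eigenvalues of A are the roots of its characteristic polynomial. With M = A (coefficients from the trace, the sum of principal 2x2 minors, and det A):
  p(λ) = det(λ I - M) = λ^3 - 2λ^2 + 6λ - 8.
No integer candidate from the rational root theorem (±divisors of 8) is a root, so the roots are irrational. The cubic discriminant is Δ = -976 < 0, so there is one real root and a complex-conjugate pair. p(1) = -3 and p(2) = 4 have opposite signs, so a root lies in (1, 2); Newton's method refines it to λ ≈ 1.5184. Dividing out (λ - (1.5184)) leaves approximately λ^2 - 0.4816λ + 5.2687. For λ^2 - 0.4816λ + 5.2687 the discriminant is -20.843. It is negative, so the remaining roots are the complex-conjugate pair λ ≈ 0.2408 ± 2.2827i. Their product equals the constant term, so |λ|^2 ≈ 5.2687 and |λ| ≈ 2.2954.
Thus the eigenvalues (to 4 decimals) are 1.5184 (modulus 1.5184); 0.2408 ± 2.2827i (modulus 2.2954). The spectral radius is the largest modulus: r(A) ≈ 2.2954. (Cross-check: r(A) ≤ ||A||_2 ≈ 6.0721; equality holds whenever A is normal, though it can also hold for some non-normal A.)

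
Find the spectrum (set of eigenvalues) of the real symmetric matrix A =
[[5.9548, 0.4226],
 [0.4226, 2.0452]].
sigma(A) ≈ {2, 6}

A is real symmetric, so its spectrum consists of real eigenvalues. Expanding the characteristic polynomial of the displayed matrix gives
  det(λ I - A) = p(λ) = λ^2 + (-8)λ + (12).
Solving p(λ) = 0 yields eigenvalues ≈ 2, 6. (A is shown rounded to 4 decimals, so these recover the underlying integer eigenvalues to within that precision.)
Verification: the trace of A = 8 equals the sum of eigenvalues 8, and det(A) ≈ 12.0002 matches the eigenvalue product 12.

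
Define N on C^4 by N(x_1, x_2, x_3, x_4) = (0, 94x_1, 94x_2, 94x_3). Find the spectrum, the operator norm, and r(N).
sigma(N) = {0}; ||N|| = 94; r(N) = 0. (N is nilpotent with N^4 = 0.)

On C^4, N is a strictly lower-triangular matrix with 94 on the subdiagonal and zeros elsewhere, so its characteristic polynomial is lambda^4 and every eigenvalue is 0: sigma(N) = {0}. For the operator norm, N e_i = 94e_{i+1} for i = 1, ..., 3 and N e_4 = 0, so the singular values of N are 94 (with multiplicity 3) and 0; hence ||N|| = 94. The spectral radius r(N) = max|lambda| = 0. Note ||N|| > r(N) — characteristic of non-normal nilpotent operators. Indeed N^4 = 0.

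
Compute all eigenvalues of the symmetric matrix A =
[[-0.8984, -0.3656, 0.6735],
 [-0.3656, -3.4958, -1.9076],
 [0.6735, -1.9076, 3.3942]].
sigma(A) ≈ {-4, -1, 4}

A is real symmetric, so its spectrum consists of real eigenvalues. Expanding the characteristic polynomial of the displayed matrix gives
  det(λ I - A) = p(λ) = λ^3 + (1)λ^2 + (-16)λ + (-16).
Solving p(λ) = 0 yields eigenvalues ≈ -4, -1, 4. (A is shown rounded to 4 decimals, so these recover the underlying integer eigenvalues to within that precision.)
Verification: the trace of A = -1 equals the sum of eigenvalues -1, and det(A) ≈ 16.0006 matches the eigenvalue product 16.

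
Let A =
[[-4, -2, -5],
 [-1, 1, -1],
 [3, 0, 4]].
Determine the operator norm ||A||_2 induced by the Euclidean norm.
||A||_2 = sqrt((70 + sqrt(4888))/2) ≈ 8.364 (= sqrt(largest eigenvalue of A^T A))

||A||_2 = sigma_max(A) = sqrt(lambda_max(A^T A)). Form the symmetric matrix M = A^T A =
[[26, 7, 33],
 [7, 5, 9],
 [33, 9, 42]].
Its characteristic polynomial (trace, sum of principal 2x2 minors, determinant of M give the coefficients) is
  p(λ) = det(λ I - M) = λ^3 - 73λ^2 + 213λ - 9.
By the rational root theorem any rational root is an integer divisor of 9. Testing λ = 3: p(3) = 27 - 657 + 639 - 9 = 0, so λ = 3 is a root. Dividing out (λ - 3) leaves p(λ) = (λ - 3)(λ^2 - 70λ + 3). For λ^2 - 70λ + 3 the discriminant is 4888. It is nonnegative but not a perfect square, so the roots are real and irrational: λ = (70 ± sqrt(4888))/2 ≈ 69.9571, 0.0429.
So the eigenvalues of A^T A are ≈ 0.0429, 3, 69.9571 (all ≥ 0, as they must be for A^T A). The largest is λ_max = (70 + sqrt(4888))/2 ≈ 69.9571, hence ||A||_2 = sqrt(λ_max) = sqrt((70 + sqrt(4888))/2) ≈ 8.364.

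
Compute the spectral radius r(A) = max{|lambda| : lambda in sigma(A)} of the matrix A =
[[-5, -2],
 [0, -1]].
r(A) = 5

The eigenvalues of A are the roots of its characteristic polynomial. With M = A (coefficients from the trace and determinant):
  p(λ) = det(λ I - M) = λ^2 + 6λ + 5.
For λ^2 + 6λ + 5 the discriminant is 16. It is a perfect square (4^2), so the roots are rational: λ = (-6 ± 4)/2 = -1, -5.
Thus the eigenvalues (to 4 decimals) are -1 (modulus 1); -5 (modulus 5). The spectral radius is the largest modulus: r(A) = 5. (Cross-check: r(A) ≤ ||A||_2 ≈ 5.3983; equality holds whenever A is normal, though it can also hold for some non-normal A.)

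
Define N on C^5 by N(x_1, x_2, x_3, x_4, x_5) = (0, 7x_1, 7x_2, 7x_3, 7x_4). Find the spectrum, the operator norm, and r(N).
sigma(N) = {0}; ||N|| = 7; r(N) = 0. (N is nilpotent with N^5 = 0.)

On C^5, N is a strictly lower-triangular matrix with 7 on the subdiagonal and zeros elsewhere, so its characteristic polynomial is lambda^5 and every eigenvalue is 0: sigma(N) = {0}. For the operator norm, N e_i = 7e_{i+1} for i = 1, ..., 4 and N e_5 = 0, so the singular values of N are 7 (with multiplicity 4) and 0; hence ||N|| = 7. The spectral radius r(N) = max|lambda| = 0. Note ||N|| > r(N) — characteristic of non-normal nilpotent operators. Indeed N^5 = 0.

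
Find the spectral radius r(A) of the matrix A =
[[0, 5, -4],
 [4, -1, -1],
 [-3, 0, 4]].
r(A) ≈ 7.043

The eigenvalues of A are the roots of its characteristic polynomial. With M = A (coefficients from the trace, the sum of principal 2x2 minors, and det A):
  p(λ) = det(λ I - M) = λ^3 - 3λ^2 - 36λ + 53.
No integer candidate from the rational root theorem (±divisors of 53) is a root, so the roots are irrational. The cubic discriminant is Δ = 231201 > 0, so there are three distinct real roots. p(-6) = -55 and p(-5) = 33 have opposite signs, so a root lies in (-6, -5); Newton's method refines it to λ ≈ -5.4291. p(1) = 15 and p(2) = -23 have opposite signs, so a root lies in (1, 2); Newton's method refines it to λ ≈ 1.3861. p(7) = -3 and p(8) = 85 have opposite signs, so a root lies in (7, 8); Newton's method refines it to λ ≈ 7.043. Check (Vieta): the three roots sum to 3, matching tr M = 3.
Thus the eigenvalues (to 4 decimals) are -5.4291 (modulus 5.4291); 1.3861 (modulus 1.3861); 7.043 (modulus 7.043). The spectral radius is the largest modulus: r(A) ≈ 7.043. (Cross-check: r(A) ≤ ||A||_2 ≈ 7.2681; equality holds whenever A is normal, though it can also hold for some non-normal A.)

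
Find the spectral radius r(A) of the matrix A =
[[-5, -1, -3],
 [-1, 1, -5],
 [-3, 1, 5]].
r(A) ≈ 6.044

The eigenvalues of A are the roots of its characteristic polynomial. With M = A (coefficients from the trace, the sum of principal 2x2 minors, and det A):
  p(λ) = det(λ I - M) = λ^3 - λ^2 - 30λ + 76.
No integer candidate from the rational root theorem (±divisors of 76) is a root, so the roots are irrational. The cubic discriminant is Δ = -5708 < 0, so there is one real root and a complex-conjugate pair. p(-7) = -106 and p(-6) = 4 have opposite signs, so a root lies in (-7, -6); Newton's method refines it to λ ≈ -6.044. Dividing out (λ - (-6.044)) leaves approximately λ^2 - 7.044λ + 12.5744. For λ^2 - 7.044λ + 12.5744 the discriminant is -0.6791. It is negative, so the remaining roots are the complex-conjugate pair λ ≈ 3.522 ± 0.412i. Their product equals the constant term, so |λ|^2 ≈ 12.5744 and |λ| ≈ 3.546.
Thus the eigenvalues (to 4 decimals) are -6.044 (modulus 6.044); 3.522 ± 0.412i (modulus 3.546). The spectral radius is the largest modulus: r(A) ≈ 6.044. (Cross-check: r(A) ≤ ||A||_2 ≈ 7.7571; equality holds whenever A is normal, though it can also hold for some non-normal A.)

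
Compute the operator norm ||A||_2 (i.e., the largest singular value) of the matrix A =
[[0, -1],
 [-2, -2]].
||A||_2 = sqrt((9 + sqrt(65))/2) ≈ 2.9208 (= sqrt(largest eigenvalue of A^T A))

||A||_2 = sigma_max(A) = sqrt(lambda_max(A^T A)). Form the symmetric matrix M = A^T A =
[[4, 4],
 [4, 5]].
Its characteristic polynomial (trace, determinant of M give the coefficients) is
  p(λ) = det(λ I - M) = λ^2 - 9λ + 4.
For λ^2 - 9λ + 4 the discriminant is 65. It is nonnegative but not a perfect square, so the roots are real and irrational: λ = (9 ± sqrt(65))/2 ≈ 8.5311, 0.4689.
So the eigenvalues of A^T A are ≈ 0.4689, 8.5311 (all ≥ 0, as they must be for A^T A). The largest is λ_max = (9 + sqrt(65))/2 ≈ 8.5311, hence ||A||_2 = sqrt(λ_max) = sqrt((9 + sqrt(65))/2) ≈ 2.9208.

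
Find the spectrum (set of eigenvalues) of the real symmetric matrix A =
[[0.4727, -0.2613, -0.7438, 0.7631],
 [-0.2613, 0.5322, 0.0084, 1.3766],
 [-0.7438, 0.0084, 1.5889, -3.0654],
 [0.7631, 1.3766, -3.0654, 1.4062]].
sigma(A) ≈ {-2, 0, 1, 5}

A is real symmetric, so its spectrum consists of real eigenvalues. Expanding the characteristic polynomial of the displayed matrix gives
  det(λ I - A) = p(λ) = λ^4 + (-4)λ^3 + (-7)λ^2 + (10)λ + (0).
Solving p(λ) = 0 yields eigenvalues ≈ -2, 0, 1, 5. (A is shown rounded to 4 decimals, so these recover the underlying integer eigenvalues to within that precision.)
Verification: the trace of A = 4 equals the sum of eigenvalues 4, and det(A) ≈ -0.0003 matches the eigenvalue product 0.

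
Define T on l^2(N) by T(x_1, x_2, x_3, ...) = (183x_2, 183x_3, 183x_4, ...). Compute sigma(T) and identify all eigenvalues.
sigma(T) = closed disk {z in C : |z| ≤ 183}; sigma_p(T) = open disk {z in C : |z| < 183}

Note T = 183·V where V is the unit left shift (V x)_k = x_{k+1}; so sigma(T) = 183·sigma(V) and ||T|| = 183||V||. ||T x||^2 = 33489sum_{k≥2} |x_k|^2 ≤ 33489||x||^2, with equality on {x : x_1 = 0}, so ||T|| = 183. For any lambda with |lambda| < 183, set r = lambda/183 (|r| < 1); the vector x = (1, r, r^2, ...) is in l^2 and satisfies T x = 183(r, r^2, ...) = lambda x, so lambda is an eigenvalue. On the boundary |lambda| = 183 the geometric series diverges, so no l^2 eigenvector exists, but these lambda lie in the approximate point spectrum. Hence sigma(T) is the closed disk of radius 183 and sigma_p(T) is the open disk.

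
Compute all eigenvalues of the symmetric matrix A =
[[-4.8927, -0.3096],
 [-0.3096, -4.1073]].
sigma(A) ≈ {-5, -4}

A is real symmetric, so its spectrum consists of real eigenvalues. Expanding the characteristic polynomial of the displayed matrix gives
  det(λ I - A) = p(λ) = λ^2 + (9)λ + (20).
Solving p(λ) = 0 yields eigenvalues ≈ -5, -4. (A is shown rounded to 4 decimals, so these recover the underlying integer eigenvalues to within that precision.)
Verification: the trace of A = -9 equals the sum of eigenvalues -9, and det(A) ≈ 19.9999 matches the eigenvalue product 20.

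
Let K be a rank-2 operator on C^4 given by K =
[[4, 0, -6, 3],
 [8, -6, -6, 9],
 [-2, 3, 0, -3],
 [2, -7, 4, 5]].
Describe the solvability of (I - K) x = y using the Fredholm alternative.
(I - K) is invertible (det(I - K) = 39 ≠ 0), so for every y in C^4 the equation (I - K) x = y has a unique solution.

K has rank 2 and factors as K = U V^T = u1 v1^T + u2 v2^T with u1 = (-3, -3, 0, 2), v1 = (-2, 1, 2, -2), u2 = (-1, 1, -1, 3), v2 = (2, -3, 0, 3) (multiplying out reproduces the displayed K). The nonzero eigenvalues of U V^T coincide with those of the 2 x 2 matrix G = V^T U = [[v1·u1, v1·u2], [v2·u1, v2·u2]] = [[-1, -5], [9, 4]], and by the Sylvester determinant identity det(I_4 - U V^T) = det(I_2 - V^T U) = det([[2, 5], [-9, -3]]) = (2)(-3) - (5)(-9) = 39. (Direct check: I - K =
[[-3, 0, 6, -3],
 [-8, 7, 6, -9],
 [2, -3, 1, 3],
 [-2, 7, -4, -4]]
has determinant 39.) The finite-dimensional Fredholm alternative says: either (I - K) is invertible, or ker(I - K) ≠ {0} and then range(I - K) = ker((I - K)^*)^⊥, with dim ker(I - K) = dim ker((I - K)^*). Since det(I - K) ≠ 0, 1 is not an eigenvalue of K and ker(I - K) = {0}, so we are in the first case: for every y there is a unique x = (I - K)^(-1) y. (Explicitly, by the Woodbury identity, (I - U V^T)^(-1) = I + U (I_2 - G)^(-1) V^T.)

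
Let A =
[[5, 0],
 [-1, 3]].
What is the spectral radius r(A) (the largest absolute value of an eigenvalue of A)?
r(A) = 5

The eigenvalues of A are the roots of its characteristic polynomial. With M = A (coefficients from the trace and determinant):
  p(λ) = det(λ I - M) = λ^2 - 8λ + 15.
For λ^2 - 8λ + 15 the discriminant is 4. It is a perfect square (2^2), so the roots are rational: λ = (8 ± 2)/2 = 5, 3.
Thus the eigenvalues (to 4 decimals) are 5 (modulus 5); 3 (modulus 3). The spectral radius is the largest modulus: r(A) = 5. (Cross-check: r(A) ≤ ||A||_2 ≈ 5.1492; equality holds whenever A is normal, though it can also hold for some non-normal A.)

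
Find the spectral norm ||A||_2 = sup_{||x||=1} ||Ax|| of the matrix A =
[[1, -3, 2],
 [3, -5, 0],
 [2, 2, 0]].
||A||_2 ≈ 6.7375 (= sqrt(largest eigenvalue of A^T A))

||A||_2 = sigma_max(A) = sqrt(lambda_max(A^T A)). Form the symmetric matrix M = A^T A =
[[14, -14, 2],
 [-14, 38, -6],
 [2, -6, 4]].
Its characteristic polynomial (trace, sum of principal 2x2 minors, determinant of M give the coefficients) is
  p(λ) = det(λ I - M) = λ^3 - 56λ^2 + 504λ - 1024.
No integer candidate from the rational root theorem (±divisors of 1024) is a root, so the roots are irrational. The cubic discriminant is Δ = 57088000 > 0, so there are three distinct real roots. p(2) = -232 and p(3) = 11 have opposite signs, so a root lies in (2, 3); Newton's method refines it to λ ≈ 2.9443. p(7) = 103 and p(8) = -64 have opposite signs, so a root lies in (7, 8); Newton's method refines it to λ ≈ 7.6615. p(45) = -619 and p(46) = 1000 have opposite signs, so a root lies in (45, 46); Newton's method refines it to λ ≈ 45.3942. Check (Vieta): the three roots sum to 56, matching tr M = 56.
So the eigenvalues of A^T A are ≈ 2.9443, 7.6615, 45.3942 (all ≥ 0, as they must be for A^T A). The largest is λ_max ≈ 45.3942, hence ||A||_2 = sqrt(λ_max) ≈ 6.7375.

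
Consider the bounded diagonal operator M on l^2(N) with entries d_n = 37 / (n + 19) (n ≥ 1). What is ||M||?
||M|| = 37/20 (attained at n = 1)

For M diagonal, ||M|| = sup_n |d_n| = sup_n 37/(n + 19). This is positive and strictly decreasing in n, so the supremum is attained at n = 1: d_1 = 37/(1 + 19) = 37/20. Hence ||M|| = 37/20.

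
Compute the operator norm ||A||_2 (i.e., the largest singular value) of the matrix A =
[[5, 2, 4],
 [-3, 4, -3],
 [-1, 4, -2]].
||A||_2 ≈ 8.2508 (= sqrt(largest eigenvalue of A^T A))

||A||_2 = sigma_max(A) = sqrt(lambda_max(A^T A)). Form the symmetric matrix M = A^T A =
[[35, -6, 31],
 [-6, 36, -12],
 [31, -12, 29]].
Its characteristic polynomial (trace, sum of principal 2x2 minors, determinant of M give the coefficients) is
  p(λ) = det(λ I - M) = λ^3 - 100λ^2 + 2178λ - 324.
No integer candidate from the rational root theorem (±divisors of 324) is a root, so the roots are irrational. The cubic discriminant is Δ = 6081240240 > 0, so there are three distinct real roots. p(0) = -324 and p(1) = 1755 have opposite signs, so a root lies in (0, 1); Newton's method refines it to λ ≈ 0.1498. p(31) = 885 and p(32) = -260 have opposite signs, so a root lies in (31, 32); Newton's method refines it to λ ≈ 31.7737. p(68) = -188 and p(69) = 2367 have opposite signs, so a root lies in (68, 69); Newton's method refines it to λ ≈ 68.0765. Check (Vieta): the three roots sum to 100, matching tr M = 100.
So the eigenvalues of A^T A are ≈ 0.1498, 31.7737, 68.0765 (all ≥ 0, as they must be for A^T A). The largest is λ_max ≈ 68.0765, hence ||A||_2 = sqrt(λ_max) ≈ 8.2508.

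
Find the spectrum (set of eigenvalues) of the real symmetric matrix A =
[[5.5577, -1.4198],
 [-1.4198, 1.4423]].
sigma(A) ≈ {1, 6}

A is real symmetric, so its spectrum consists of real eigenvalues. Expanding the characteristic polynomial of the displayed matrix gives
  det(λ I - A) = p(λ) = λ^2 + (-7)λ + (6).
Solving p(λ) = 0 yields eigenvalues ≈ 1, 6. (A is shown rounded to 4 decimals, so these recover the underlying integer eigenvalues to within that precision.)
Verification: the trace of A = 7 equals the sum of eigenvalues 7, and det(A) ≈ 6.0000 matches the eigenvalue product 6.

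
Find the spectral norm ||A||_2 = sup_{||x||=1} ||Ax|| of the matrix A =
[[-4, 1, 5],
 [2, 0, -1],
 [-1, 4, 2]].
||A||_2 ≈ 7.471 (= sqrt(largest eigenvalue of A^T A))

||A||_2 = sigma_max(A) = sqrt(lambda_max(A^T A)). Form the symmetric matrix M = A^T A =
[[21, -8, -24],
 [-8, 17, 13],
 [-24, 13, 30]].
Its characteristic polynomial (trace, sum of principal 2x2 minors, determinant of M give the coefficients) is
  p(λ) = det(λ I - M) = λ^3 - 68λ^2 + 688λ - 441.
No integer candidate from the rational root theorem (±divisors of 441) is a root, so the roots are irrational. The cubic discriminant is Δ = 697562325 > 0, so there are three distinct real roots. p(0) = -441 and p(1) = 180 have opposite signs, so a root lies in (0, 1); Newton's method refines it to λ ≈ 0.6872. p(11) = 230 and p(12) = -249 have opposite signs, so a root lies in (11, 12); Newton's method refines it to λ ≈ 11.4977. p(55) = -1926 and p(56) = 455 have opposite signs, so a root lies in (55, 56); Newton's method refines it to λ ≈ 55.8152. Check (Vieta): the three roots sum to 68, matching tr M = 68.
So the eigenvalues of A^T A are ≈ 0.6872, 11.4977, 55.8152 (all ≥ 0, as they must be for A^T A). The largest is λ_max ≈ 55.8152, hence ||A||_2 = sqrt(λ_max) ≈ 7.471.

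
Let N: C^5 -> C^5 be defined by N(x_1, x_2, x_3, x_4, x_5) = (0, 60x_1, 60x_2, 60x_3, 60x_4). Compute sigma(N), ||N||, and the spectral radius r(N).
sigma(N) = {0}; ||N|| = 60; r(N) = 0. (N is nilpotent with N^5 = 0.)

On C^5, N is a strictly lower-triangular matrix with 60 on the subdiagonal and zeros elsewhere, so its characteristic polynomial is lambda^5 and every eigenvalue is 0: sigma(N) = {0}. For the operator norm, N e_i = 60e_{i+1} for i = 1, ..., 4 and N e_5 = 0, so the singular values of N are 60 (with multiplicity 4) and 0; hence ||N|| = 60. The spectral radius r(N) = max|lambda| = 0. Note ||N|| > r(N) — characteristic of non-normal nilpotent operators. Indeed N^5 = 0.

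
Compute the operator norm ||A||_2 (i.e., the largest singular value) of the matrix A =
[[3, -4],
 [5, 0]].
||A||_2 = sqrt(40) ≈ 6.3246 (= sqrt(largest eigenvalue of A^T A))

||A||_2 = sigma_max(A) = sqrt(lambda_max(A^T A)). Form the symmetric matrix M = A^T A =
[[34, -12],
 [-12, 16]].
Its characteristic polynomial (trace, determinant of M give the coefficients) is
  p(λ) = det(λ I - M) = λ^2 - 50λ + 400.
For λ^2 - 50λ + 400 the discriminant is 900. It is a perfect square (30^2), so the roots are rational: λ = (50 ± 30)/2 = 40, 10.
So the eigenvalues of A^T A are ≈ 10, 40 (all ≥ 0, as they must be for A^T A). The largest is λ_max = 40, hence ||A||_2 = sqrt(λ_max) = sqrt(40) ≈ 6.3246.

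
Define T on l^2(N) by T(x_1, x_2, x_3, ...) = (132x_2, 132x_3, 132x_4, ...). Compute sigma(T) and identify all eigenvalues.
sigma(T) = closed disk {z in C : |z| ≤ 132}; sigma_p(T) = open disk {z in C : |z| < 132}

Note T = 132·V where V is the unit left shift (V x)_k = x_{k+1}; so sigma(T) = 132·sigma(V) and ||T|| = 132||V||. ||T x||^2 = 17424sum_{k≥2} |x_k|^2 ≤ 17424||x||^2, with equality on {x : x_1 = 0}, so ||T|| = 132. For any lambda with |lambda| < 132, set r = lambda/132 (|r| < 1); the vector x = (1, r, r^2, ...) is in l^2 and satisfies T x = 132(r, r^2, ...) = lambda x, so lambda is an eigenvalue. On the boundary |lambda| = 132 the geometric series diverges, so no l^2 eigenvector exists, but these lambda lie in the approximate point spectrum. Hence sigma(T) is the closed disk of radius 132 and sigma_p(T) is the open disk.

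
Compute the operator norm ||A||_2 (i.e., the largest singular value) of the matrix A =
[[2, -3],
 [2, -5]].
||A||_2 = sqrt((42 + sqrt(1700))/2) ≈ 6.451 (= sqrt(largest eigenvalue of A^T A))

||A||_2 = sigma_max(A) = sqrt(lambda_max(A^T A)). Form the symmetric matrix M = A^T A =
[[8, -16],
 [-16, 34]].
Its characteristic polynomial (trace, determinant of M give the coefficients) is
  p(λ) = det(λ I - M) = λ^2 - 42λ + 16.
For λ^2 - 42λ + 16 the discriminant is 1700. It is nonnegative but not a perfect square, so the roots are real and irrational: λ = (42 ± sqrt(1700))/2 ≈ 41.6155, 0.3845.
So the eigenvalues of A^T A are ≈ 0.3845, 41.6155 (all ≥ 0, as they must be for A^T A). The largest is λ_max = (42 + sqrt(1700))/2 ≈ 41.6155, hence ||A||_2 = sqrt(λ_max) = sqrt((42 + sqrt(1700))/2) ≈ 6.451.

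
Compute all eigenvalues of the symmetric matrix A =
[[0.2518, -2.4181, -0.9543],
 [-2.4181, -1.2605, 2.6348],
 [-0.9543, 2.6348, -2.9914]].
sigma(A) ≈ {-5, -2, 3}

A is real symmetric, so its spectrum consists of real eigenvalues. Expanding the characteristic polynomial of the displayed matrix gives
  det(λ I - A) = p(λ) = λ^3 + (4)λ^2 + (-11)λ + (-30).
Solving p(λ) = 0 yields eigenvalues ≈ -5, -2, 3. (A is shown rounded to 4 decimals, so these recover the underlying integer eigenvalues to within that precision.)
Verification: the trace of A = -4 equals the sum of eigenvalues -4, and det(A) ≈ 30.0008 matches the eigenvalue product 30.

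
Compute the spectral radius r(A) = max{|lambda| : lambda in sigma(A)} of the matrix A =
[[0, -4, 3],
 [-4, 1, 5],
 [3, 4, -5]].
r(A) ≈ 9.606

The eigenvalues of A are the roots of its characteristic polynomial. With M = A (coefficients from the trace, the sum of principal 2x2 minors, and det A):
  p(λ) = det(λ I - M) = λ^3 + 4λ^2 - 50λ + 37.
No integer candidate from the rational root theorem (±divisors of 37) is a root, so the roots are irrational. The cubic discriminant is Δ = 360365 > 0, so there are three distinct real roots. p(-10) = -63 and p(-9) = 82 have opposite signs, so a root lies in (-10, -9); Newton's method refines it to λ ≈ -9.606. p(0) = 37 and p(1) = -8 have opposite signs, so a root lies in (0, 1); Newton's method refines it to λ ≈ 0.8017. p(4) = -35 and p(5) = 12 have opposite signs, so a root lies in (4, 5); Newton's method refines it to λ ≈ 4.8043. Check (Vieta): the three roots sum to -4, matching tr M = -4.
Thus the eigenvalues (to 4 decimals) are -9.606 (modulus 9.606); 0.8017 (modulus 0.8017); 4.8043 (modulus 4.8043). The spectral radius is the largest modulus: r(A) ≈ 9.606. (Cross-check: r(A) ≤ ||A||_2 ≈ 9.6569; equality holds whenever A is normal, though it can also hold for some non-normal A.)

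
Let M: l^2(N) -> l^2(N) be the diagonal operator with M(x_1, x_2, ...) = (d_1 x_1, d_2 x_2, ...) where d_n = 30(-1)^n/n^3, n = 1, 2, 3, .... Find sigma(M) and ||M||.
sigma(M) = {30(-1)^n/n^3 : n ≥ 1} ∪ {0}; ||M|| = 30

A bounded diagonal operator on l^2 with diagonal entries d_n has spectrum equal to the closure of {d_n : n ≥ 1}: every d_n is an eigenvalue (with eigenvector e_n), so {d_n} ⊂ sigma(M); the spectrum is closed, so its closure is too; and for lambda not in the closure, (M - lambda I) has bounded inverse (the diagonal entries 1/(d_n - lambda) are bounded). For our sequence d_n = 30(-1)^n/n^3, n = 1, 2, 3, ...:
  - {d_n} = {30(-1)^n/n^3 : n ≥ 1}; the only limit point is 0
  - closure = {30(-1)^n/n^3 : n ≥ 1} ∪ {0}
For the norm: a diagonal operator has ||M|| = sup_n |d_n|. Here |d_n| = 30/n^3 is decreasing, so sup_n |d_n| = |d_1| = 30. So ||M|| = 30.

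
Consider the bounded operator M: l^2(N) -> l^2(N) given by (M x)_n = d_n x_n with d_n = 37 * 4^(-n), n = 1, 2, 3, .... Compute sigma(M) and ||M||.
sigma(M) = {37 * 4^(-n) : n ≥ 1} ∪ {0}; ||M|| = 37/4

A bounded diagonal operator on l^2 with diagonal entries d_n has spectrum equal to the closure of {d_n : n ≥ 1}: every d_n is an eigenvalue (with eigenvector e_n), so {d_n} ⊂ sigma(M); the spectrum is closed, so its closure is too; and for lambda not in the closure, (M - lambda I) has bounded inverse (the diagonal entries 1/(d_n - lambda) are bounded). For our sequence d_n = 37 * 4^(-n), n = 1, 2, 3, ...:
  - {d_n} = {37 * 4^(-n) : n ≥ 1}; the only limit point is 0
  - closure = {37 * 4^(-n) : n ≥ 1} ∪ {0}
For the norm: a diagonal operator has ||M|| = sup_n |d_n|. Here d_n = 37 * 4^(-n) is positive and decreasing, so sup_n |d_n| = d_1 = 37/4. So ||M|| = 37/4.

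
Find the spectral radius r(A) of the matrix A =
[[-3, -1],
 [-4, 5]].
r(A) = (2 + sqrt(80))/2 ≈ 5.4721

The eigenvalues of A are the roots of its characteristic polynomial. With M = A (coefficients from the trace and determinant):
  p(λ) = det(λ I - M) = λ^2 - 2λ - 19.
For λ^2 - 2λ - 19 the discriminant is 80. It is nonnegative but not a perfect square, so the roots are real and irrational: λ = (2 ± sqrt(80))/2 ≈ 5.4721, -3.4721.
Thus the eigenvalues (to 4 decimals) are 5.4721 (modulus 5.4721); -3.4721 (modulus 3.4721). The spectral radius is the largest modulus: r(A) = (2 + sqrt(80))/2 ≈ 5.4721. (Cross-check: r(A) ≤ ||A||_2 ≈ 6.5198; equality holds whenever A is normal, though it can also hold for some non-normal A.)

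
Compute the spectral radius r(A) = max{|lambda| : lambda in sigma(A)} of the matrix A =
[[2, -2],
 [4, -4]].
r(A) = 2

The eigenvalues of A are the roots of its characteristic polynomial. With M = A (coefficients from the trace and determinant):
  p(λ) = det(λ I - M) = λ^2 + 2λ.
For λ^2 + 2λ the discriminant is 4. It is a perfect square (2^2), so the roots are rational: λ = (-2 ± 2)/2 = 0, -2.
Thus the eigenvalues (to 4 decimals) are 0 (modulus 0); -2 (modulus 2). The spectral radius is the largest modulus: r(A) = 2. (Cross-check: r(A) ≤ ||A||_2 ≈ 6.3246; equality holds whenever A is normal, though it can also hold for some non-normal A.)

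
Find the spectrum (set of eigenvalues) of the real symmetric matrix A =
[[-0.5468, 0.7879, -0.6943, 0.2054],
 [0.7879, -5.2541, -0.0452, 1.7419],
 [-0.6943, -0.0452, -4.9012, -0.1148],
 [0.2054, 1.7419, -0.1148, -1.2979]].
sigma(A) ≈ {-6, -5, -1, 0}

A is real symmetric, so its spectrum consists of real eigenvalues. Expanding the characteristic polynomial of the displayed matrix gives
  det(λ I - A) = p(λ) = λ^4 + (12)λ^3 + (41)λ^2 + (30)λ + (0).
Solving p(λ) = 0 yields eigenvalues ≈ -6, -5, -1, 0. (A is shown rounded to 4 decimals, so these recover the underlying integer eigenvalues to within that precision.)
Verification: the trace of A = -12 equals the sum of eigenvalues -12, and det(A) ≈ 0.0005 matches the eigenvalue product 0.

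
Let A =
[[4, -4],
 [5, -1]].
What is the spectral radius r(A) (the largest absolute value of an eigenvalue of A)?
r(A) = 4

The eigenvalues of A are the roots of its characteristic polynomial. With M = A (coefficients from the trace and determinant):
  p(λ) = det(λ I - M) = λ^2 - 3λ + 16.
For λ^2 - 3λ + 16 the discriminant is -55. It is negative, so the roots are the complex-conjugate pair λ = 3/2 ± (sqrt(55)/2) i ≈ 1.5 ± 3.7081i. For a conjugate pair the product of the roots equals the constant term, so |λ|^2 = 16 and |λ| = sqrt(16) = 4.
Thus the eigenvalues (to 4 decimals) are 1.5 ± 3.7081i (modulus 4). The spectral radius is the largest modulus: r(A) = 4. (Cross-check: r(A) ≤ ||A||_2 ≈ 7.2929; equality holds whenever A is normal, though it can also hold for some non-normal A.)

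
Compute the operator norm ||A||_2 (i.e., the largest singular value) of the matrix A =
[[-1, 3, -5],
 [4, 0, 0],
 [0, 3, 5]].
||A||_2 ≈ 7.1237 (= sqrt(largest eigenvalue of A^T A))

||A||_2 = sigma_max(A) = sqrt(lambda_max(A^T A)). Form the symmetric matrix M = A^T A =
[[17, -3, 5],
 [-3, 18, 0],
 [5, 0, 50]].
Its characteristic polynomial (trace, sum of principal 2x2 minors, determinant of M give the coefficients) is
  p(λ) = det(λ I - M) = λ^3 - 85λ^2 + 2022λ - 14400.
No integer candidate from the rational root theorem (±divisors of 14400) is a root, so the roots are irrational. The cubic discriminant is Δ = 48022308 > 0, so there are three distinct real roots. p(14) = -8 and p(15) = 180 have opposite signs, so a root lies in (14, 15); Newton's method refines it to λ ≈ 14.035. p(20) = 40 and p(21) = -162 have opposite signs, so a root lies in (20, 21); Newton's method refines it to λ ≈ 20.2181. p(50) = -800 and p(51) = 288 have opposite signs, so a root lies in (50, 51); Newton's method refines it to λ ≈ 50.7469. Check (Vieta): the three roots sum to 85, matching tr M = 85.
So the eigenvalues of A^T A are ≈ 14.035, 20.2181, 50.7469 (all ≥ 0, as they must be for A^T A). The largest is λ_max ≈ 50.7469, hence ||A||_2 = sqrt(λ_max) ≈ 7.1237.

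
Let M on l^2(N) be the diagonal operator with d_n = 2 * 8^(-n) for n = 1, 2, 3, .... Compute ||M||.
||M|| = 1/4 (attained at n = 1)

For M diagonal, ||M|| = sup_n |d_n|. The sequence d_n = 2 * 8^(-n) is positive and strictly decreasing (ratio 8^(-1) < 1), so the supremum is d_1 = 2/8 = 1/4. Hence ||M|| = 1/4.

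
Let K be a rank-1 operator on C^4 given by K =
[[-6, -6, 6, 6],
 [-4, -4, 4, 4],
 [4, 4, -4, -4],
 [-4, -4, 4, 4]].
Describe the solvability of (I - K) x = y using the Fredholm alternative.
(I - K) is invertible (det(I - K) = 11 ≠ 0), so for every y in C^4 the equation (I - K) x = y has a unique solution.

K has rank 1, so it is an outer product K = u v^T: every row of K is a multiple of one row vector. Reading off the entries, u = (-3, -2, 2, -2) and v = (2, 2, -2, -2) (row i of K equals u_i·v^T). A rank-one matrix u v^T satisfies K u = u (v·u) and kills the (3)-dimensional subspace v^⊥, so its characteristic polynomial is lambda^3 (lambda - v·u) with v·u = tr K = -10. Hence the eigenvalues of I - K are 1 (multiplicity 3) and 1 - (-10) = 11, so det(I - K) = 11. (Direct check: I - K =
[[7, 6, -6, -6],
 [4, 5, -4, -4],
 [-4, -4, 5, 4],
 [4, 4, -4, -3]]
has determinant 11.) The finite-dimensional Fredholm alternative says: either (I - K) is invertible, or ker(I - K) ≠ {0} and then range(I - K) = ker((I - K)^*)^⊥, with dim ker(I - K) = dim ker((I - K)^*). Since det(I - K) ≠ 0, 1 is not an eigenvalue of K and ker(I - K) = {0}, so we are in the first case: for every y there is a unique x = (I - K)^(-1) y. Explicitly, by the Sherman–Morrison formula, (I - u v^T)^(-1) = I + u v^T/(1 - v·u), i.e. (I - K)^(-1) = I + K/(11).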